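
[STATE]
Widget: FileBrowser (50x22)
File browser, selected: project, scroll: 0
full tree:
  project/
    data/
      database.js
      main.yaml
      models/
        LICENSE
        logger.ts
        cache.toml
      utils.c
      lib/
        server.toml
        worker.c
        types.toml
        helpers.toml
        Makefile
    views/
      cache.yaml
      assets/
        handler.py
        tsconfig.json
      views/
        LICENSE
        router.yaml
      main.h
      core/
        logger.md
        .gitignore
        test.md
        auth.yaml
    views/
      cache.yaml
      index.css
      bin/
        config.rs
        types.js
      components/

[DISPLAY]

> [-] project/                                    
    [+] data/                                     
    [+] views/                                    
    [+] views/                                    
                                                  
                                                  
                                                  
                                                  
                                                  
                                                  
                                                  
                                                  
                                                  
                                                  
                                                  
                                                  
                                                  
                                                  
                                                  
                                                  
                                                  
                                                  


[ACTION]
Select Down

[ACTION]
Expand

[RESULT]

  [-] project/                                    
  > [-] data/                                     
      database.js                                 
      main.yaml                                   
      [+] models/                                 
      utils.c                                     
      [+] lib/                                    
    [+] views/                                    
    [+] views/                                    
                                                  
                                                  
                                                  
                                                  
                                                  
                                                  
                                                  
                                                  
                                                  
                                                  
                                                  
                                                  
                                                  


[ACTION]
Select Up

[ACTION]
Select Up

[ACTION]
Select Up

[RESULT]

> [-] project/                                    
    [-] data/                                     
      database.js                                 
      main.yaml                                   
      [+] models/                                 
      utils.c                                     
      [+] lib/                                    
    [+] views/                                    
    [+] views/                                    
                                                  
                                                  
                                                  
                                                  
                                                  
                                                  
                                                  
                                                  
                                                  
                                                  
                                                  
                                                  
                                                  


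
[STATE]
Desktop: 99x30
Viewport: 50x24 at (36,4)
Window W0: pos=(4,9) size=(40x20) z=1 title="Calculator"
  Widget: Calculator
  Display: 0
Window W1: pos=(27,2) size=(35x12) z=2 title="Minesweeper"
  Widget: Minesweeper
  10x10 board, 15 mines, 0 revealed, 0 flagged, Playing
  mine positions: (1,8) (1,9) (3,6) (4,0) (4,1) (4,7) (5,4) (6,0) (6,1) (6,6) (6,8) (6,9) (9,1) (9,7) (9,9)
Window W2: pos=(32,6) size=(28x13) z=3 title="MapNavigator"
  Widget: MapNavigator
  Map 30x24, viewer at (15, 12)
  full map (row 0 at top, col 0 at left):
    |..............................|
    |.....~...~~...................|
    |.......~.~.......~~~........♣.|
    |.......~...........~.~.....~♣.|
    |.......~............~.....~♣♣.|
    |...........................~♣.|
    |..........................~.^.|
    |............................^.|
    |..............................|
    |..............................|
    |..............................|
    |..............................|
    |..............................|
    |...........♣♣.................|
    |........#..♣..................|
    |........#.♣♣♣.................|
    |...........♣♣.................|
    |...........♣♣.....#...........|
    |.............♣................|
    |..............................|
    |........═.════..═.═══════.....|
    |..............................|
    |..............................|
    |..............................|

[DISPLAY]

─────────────────────────┨                        
■■                       ┃                        
━━━━━━━━━━━━━━━━━━━━━━━┓ ┃                        
pNavigator             ┃ ┃                        
───────────────────────┨ ┃                        
.......................┃ ┃                        
.......................┃ ┃                        
.......................┃ ┃                        
.......................┃ ┃                        
..........@............┃━┛                        
......♣♣...............┃                          
...#..♣................┃                          
...#.♣♣♣...............┃                          
......♣♣...............┃                          
━━━━━━━━━━━━━━━━━━━━━━━┛                          
       ┃                                          
       ┃                                          
       ┃                                          
       ┃                                          
       ┃                                          
       ┃                                          
       ┃                                          
       ┃                                          
       ┃                                          


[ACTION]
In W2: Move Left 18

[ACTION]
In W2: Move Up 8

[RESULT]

─────────────────────────┨                        
■■                       ┃                        
━━━━━━━━━━━━━━━━━━━━━━━┓ ┃                        
pNavigator             ┃ ┃                        
───────────────────────┨ ┃                        
          .............┃ ┃                        
          .....~...~~..┃ ┃                        
          .......~.~...┃ ┃                        
          .......~.....┃ ┃                        
          @......~.....┃━┛                        
          .............┃                          
          .............┃                          
          .............┃                          
          .............┃                          
━━━━━━━━━━━━━━━━━━━━━━━┛                          
       ┃                                          
       ┃                                          
       ┃                                          
       ┃                                          
       ┃                                          
       ┃                                          
       ┃                                          
       ┃                                          
       ┃                                          


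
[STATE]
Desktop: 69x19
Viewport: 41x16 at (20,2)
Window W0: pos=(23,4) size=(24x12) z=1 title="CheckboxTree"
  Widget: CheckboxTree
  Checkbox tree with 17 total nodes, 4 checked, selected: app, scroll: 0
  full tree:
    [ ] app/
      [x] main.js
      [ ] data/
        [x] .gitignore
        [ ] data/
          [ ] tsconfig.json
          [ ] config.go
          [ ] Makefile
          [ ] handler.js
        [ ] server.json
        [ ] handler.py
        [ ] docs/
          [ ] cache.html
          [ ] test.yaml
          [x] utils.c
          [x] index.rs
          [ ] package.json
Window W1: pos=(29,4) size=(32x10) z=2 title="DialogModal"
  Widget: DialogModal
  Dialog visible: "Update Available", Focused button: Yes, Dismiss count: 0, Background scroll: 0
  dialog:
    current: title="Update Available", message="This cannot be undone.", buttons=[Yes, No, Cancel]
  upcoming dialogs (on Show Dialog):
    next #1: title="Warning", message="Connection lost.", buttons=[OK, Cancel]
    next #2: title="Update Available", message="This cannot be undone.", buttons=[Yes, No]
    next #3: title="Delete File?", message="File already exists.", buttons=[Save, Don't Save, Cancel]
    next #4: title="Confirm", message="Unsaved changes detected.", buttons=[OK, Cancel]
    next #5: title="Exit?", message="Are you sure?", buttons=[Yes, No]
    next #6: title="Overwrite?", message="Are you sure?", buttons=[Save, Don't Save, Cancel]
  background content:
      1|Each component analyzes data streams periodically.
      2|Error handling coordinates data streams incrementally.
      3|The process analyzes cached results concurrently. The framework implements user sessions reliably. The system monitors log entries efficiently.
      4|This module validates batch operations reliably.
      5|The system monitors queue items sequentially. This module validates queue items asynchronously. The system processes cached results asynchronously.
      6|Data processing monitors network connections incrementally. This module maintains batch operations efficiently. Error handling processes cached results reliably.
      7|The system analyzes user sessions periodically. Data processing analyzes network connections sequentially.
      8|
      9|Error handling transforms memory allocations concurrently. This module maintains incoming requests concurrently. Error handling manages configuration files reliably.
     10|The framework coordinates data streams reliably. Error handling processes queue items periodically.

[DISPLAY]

                                         
                                         
   ┏━━━━━┏━━━━━━━━━━━━━━━━━━━━━━━━━━━━━━┓
   ┃ Chec┃ DialogModal                  ┃
   ┠─────┠──────────────────────────────┨
   ┃>[-] ┃Ea┌────────────────────────┐ s┃
   ┃   [x┃Er│    Update Available    │at┃
   ┃   [-┃Th│ This cannot be undone. │re┃
   ┃     ┃Th│  [Yes]  No   Cancel    │op┃
   ┃     ┃Th└────────────────────────┘em┃
   ┃     ┃Data processing monitors netwo┃
   ┃     ┗━━━━━━━━━━━━━━━━━━━━━━━━━━━━━━┛
   ┃       [ ] Makefile   ┃              
   ┗━━━━━━━━━━━━━━━━━━━━━━┛              
                                         
                                         


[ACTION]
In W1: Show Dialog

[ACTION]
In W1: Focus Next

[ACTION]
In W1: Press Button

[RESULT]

                                         
                                         
   ┏━━━━━┏━━━━━━━━━━━━━━━━━━━━━━━━━━━━━━┓
   ┃ Chec┃ DialogModal                  ┃
   ┠─────┠──────────────────────────────┨
   ┃>[-] ┃Each component analyzes data s┃
   ┃   [x┃Error handling coordinates dat┃
   ┃   [-┃The process analyzes cached re┃
   ┃     ┃This module validates batch op┃
   ┃     ┃The system monitors queue item┃
   ┃     ┃Data processing monitors netwo┃
   ┃     ┗━━━━━━━━━━━━━━━━━━━━━━━━━━━━━━┛
   ┃       [ ] Makefile   ┃              
   ┗━━━━━━━━━━━━━━━━━━━━━━┛              
                                         
                                         


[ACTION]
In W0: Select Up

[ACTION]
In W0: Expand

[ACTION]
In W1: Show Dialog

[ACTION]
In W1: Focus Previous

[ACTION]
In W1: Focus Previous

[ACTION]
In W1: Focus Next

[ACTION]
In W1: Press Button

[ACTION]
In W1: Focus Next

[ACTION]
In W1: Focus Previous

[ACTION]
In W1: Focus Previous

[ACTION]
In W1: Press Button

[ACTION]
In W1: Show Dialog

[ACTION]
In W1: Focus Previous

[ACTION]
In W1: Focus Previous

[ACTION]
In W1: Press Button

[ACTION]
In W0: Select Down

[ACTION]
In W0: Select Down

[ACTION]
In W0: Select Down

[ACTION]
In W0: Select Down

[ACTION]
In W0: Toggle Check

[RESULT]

                                         
                                         
   ┏━━━━━┏━━━━━━━━━━━━━━━━━━━━━━━━━━━━━━┓
   ┃ Chec┃ DialogModal                  ┃
   ┠─────┠──────────────────────────────┨
   ┃ [-] ┃Each component analyzes data s┃
   ┃   [x┃Error handling coordinates dat┃
   ┃   [-┃The process analyzes cached re┃
   ┃     ┃This module validates batch op┃
   ┃>    ┃The system monitors queue item┃
   ┃     ┃Data processing monitors netwo┃
   ┃     ┗━━━━━━━━━━━━━━━━━━━━━━━━━━━━━━┛
   ┃       [x] Makefile   ┃              
   ┗━━━━━━━━━━━━━━━━━━━━━━┛              
                                         
                                         


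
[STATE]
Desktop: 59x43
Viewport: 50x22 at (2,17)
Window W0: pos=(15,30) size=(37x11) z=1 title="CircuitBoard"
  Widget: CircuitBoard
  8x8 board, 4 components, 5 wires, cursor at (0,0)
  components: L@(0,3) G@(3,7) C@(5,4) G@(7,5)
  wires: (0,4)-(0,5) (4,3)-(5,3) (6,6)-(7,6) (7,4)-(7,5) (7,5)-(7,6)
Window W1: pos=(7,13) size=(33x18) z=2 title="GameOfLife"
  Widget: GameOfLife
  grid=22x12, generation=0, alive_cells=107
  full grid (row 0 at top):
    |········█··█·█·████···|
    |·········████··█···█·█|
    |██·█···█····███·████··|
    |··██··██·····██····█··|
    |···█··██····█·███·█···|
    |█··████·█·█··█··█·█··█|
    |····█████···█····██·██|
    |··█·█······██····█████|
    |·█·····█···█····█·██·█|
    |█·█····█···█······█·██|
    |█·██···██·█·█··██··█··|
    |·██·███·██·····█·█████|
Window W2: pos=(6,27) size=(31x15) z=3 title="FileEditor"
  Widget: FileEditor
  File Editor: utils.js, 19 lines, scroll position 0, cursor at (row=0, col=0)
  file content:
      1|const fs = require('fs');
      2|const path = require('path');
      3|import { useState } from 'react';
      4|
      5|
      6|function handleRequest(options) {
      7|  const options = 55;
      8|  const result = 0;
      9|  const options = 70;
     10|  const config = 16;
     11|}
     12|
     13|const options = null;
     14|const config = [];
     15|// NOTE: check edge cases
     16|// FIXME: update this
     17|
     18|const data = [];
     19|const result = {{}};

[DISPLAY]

     ┃········█··█·█·████···         ┃            
     ┃·········████··█···█·█         ┃            
     ┃██·█···█····███·████··         ┃            
     ┃··██··██·····██····█··         ┃            
     ┃···█··██····█·███·█···         ┃            
     ┃█··████·█·█··█··█·█··█         ┃            
     ┃····█████···█····██·██         ┃            
     ┃··█·█······██····█████         ┃            
     ┃·█·····█···█····█·██·█         ┃            
     ┃█·█····█···█······█·██         ┃            
    ┏━━━━━━━━━━━━━━━━━━━━━━━━━━━━━┓  ┃            
    ┃ FileEditor                  ┃  ┃            
    ┠─────────────────────────────┨  ┃            
    ┃█onst fs = require('fs');   ▲┃━━┛━━━━━━━━━━━┓
    ┃const path = require('path')█┃              ┃
    ┃import { useState } from 're░┃──────────────┨
    ┃                            ░┃              ┃
    ┃                            ░┃ ─ ·          ┃
    ┃function handleRequest(optio░┃              ┃
    ┃  const options = 55;       ░┃              ┃
    ┃  const result = 0;         ░┃              ┃
    ┃  const options = 70;       ░┃              ┃


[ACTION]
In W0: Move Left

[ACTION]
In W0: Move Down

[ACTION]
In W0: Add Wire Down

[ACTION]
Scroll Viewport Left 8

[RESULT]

       ┃········█··█·█·████···         ┃          
       ┃·········████··█···█·█         ┃          
       ┃██·█···█····███·████··         ┃          
       ┃··██··██·····██····█··         ┃          
       ┃···█··██····█·███·█···         ┃          
       ┃█··████·█·█··█··█·█··█         ┃          
       ┃····█████···█····██·██         ┃          
       ┃··█·█······██····█████         ┃          
       ┃·█·····█···█····█·██·█         ┃          
       ┃█·█····█···█······█·██         ┃          
      ┏━━━━━━━━━━━━━━━━━━━━━━━━━━━━━┓  ┃          
      ┃ FileEditor                  ┃  ┃          
      ┠─────────────────────────────┨  ┃          
      ┃█onst fs = require('fs');   ▲┃━━┛━━━━━━━━━━
      ┃const path = require('path')█┃             
      ┃import { useState } from 're░┃─────────────
      ┃                            ░┃             
      ┃                            ░┃ ─ ·         
      ┃function handleRequest(optio░┃             
      ┃  const options = 55;       ░┃             
      ┃  const result = 0;         ░┃             
      ┃  const options = 70;       ░┃             


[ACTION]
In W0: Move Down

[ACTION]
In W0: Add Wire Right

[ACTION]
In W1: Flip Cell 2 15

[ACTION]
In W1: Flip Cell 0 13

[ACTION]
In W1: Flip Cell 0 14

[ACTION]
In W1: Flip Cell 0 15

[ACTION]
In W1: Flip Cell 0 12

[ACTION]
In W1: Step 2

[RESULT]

       ┃········███·····████··         ┃          
       ┃··········██···█···██·         ┃          
       ┃···██·····█········█··         ┃          
       ┃···██···█·······█··██·         ┃          
       ┃··███··██··██··█··█···         ┃          
       ┃·······█··██··█·█·█·█·         ┃          
       ┃···██··█······█·█·····         ┃          
       ┃···██···█····█········         ┃          
       ┃·█·····█·█·····███····         ┃          
       ┃█····██··█··█··███····         ┃          
      ┏━━━━━━━━━━━━━━━━━━━━━━━━━━━━━┓  ┃          
      ┃ FileEditor                  ┃  ┃          
      ┠─────────────────────────────┨  ┃          
      ┃█onst fs = require('fs');   ▲┃━━┛━━━━━━━━━━
      ┃const path = require('path')█┃             
      ┃import { useState } from 're░┃─────────────
      ┃                            ░┃             
      ┃                            ░┃ ─ ·         
      ┃function handleRequest(optio░┃             
      ┃  const options = 55;       ░┃             
      ┃  const result = 0;         ░┃             
      ┃  const options = 70;       ░┃             


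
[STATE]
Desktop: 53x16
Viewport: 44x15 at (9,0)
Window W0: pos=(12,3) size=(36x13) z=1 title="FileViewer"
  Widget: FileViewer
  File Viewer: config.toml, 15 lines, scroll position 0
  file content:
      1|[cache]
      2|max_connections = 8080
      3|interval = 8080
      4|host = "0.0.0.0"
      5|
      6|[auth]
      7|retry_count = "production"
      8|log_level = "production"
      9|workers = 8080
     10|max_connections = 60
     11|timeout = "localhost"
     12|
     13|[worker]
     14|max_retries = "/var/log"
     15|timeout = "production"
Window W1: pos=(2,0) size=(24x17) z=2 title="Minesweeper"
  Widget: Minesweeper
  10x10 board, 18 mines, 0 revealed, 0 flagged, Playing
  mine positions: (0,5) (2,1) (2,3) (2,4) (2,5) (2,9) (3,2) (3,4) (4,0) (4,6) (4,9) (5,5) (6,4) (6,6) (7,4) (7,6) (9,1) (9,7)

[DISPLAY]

━━━━━━━━━━━━━━━━┓                           
weeper          ┃                           
────────────────┨                           
■■■■            ┃━━━━━━━━━━━━━━━━━━━━━┓     
■■■■            ┃                     ┃     
■■■■            ┃─────────────────────┨     
■■■■            ┃                    ▲┃     
■■■■            ┃ns = 8080           █┃     
■■■■            ┃80                  ░┃     
■■■■            ┃.0"                 ░┃     
■■■■            ┃                    ░┃     
■■■■            ┃                    ░┃     
■■■■            ┃ "production"       ░┃     
                ┃production"         ░┃     
                ┃0                   ▼┃     


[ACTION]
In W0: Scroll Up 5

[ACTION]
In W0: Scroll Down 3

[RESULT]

━━━━━━━━━━━━━━━━┓                           
weeper          ┃                           
────────────────┨                           
■■■■            ┃━━━━━━━━━━━━━━━━━━━━━┓     
■■■■            ┃                     ┃     
■■■■            ┃─────────────────────┨     
■■■■            ┃.0"                 ▲┃     
■■■■            ┃                    ░┃     
■■■■            ┃                    ░┃     
■■■■            ┃ "production"       ░┃     
■■■■            ┃production"         █┃     
■■■■            ┃0                   ░┃     
■■■■            ┃ns = 60             ░┃     
                ┃calhost"            ░┃     
                ┃                    ▼┃     


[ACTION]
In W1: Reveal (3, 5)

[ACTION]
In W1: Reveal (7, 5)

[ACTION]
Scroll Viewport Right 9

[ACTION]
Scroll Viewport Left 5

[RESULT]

━━━━━━━━━━━━━━━━━━━━━┓                      
Minesweeper          ┃                      
─────────────────────┨                      
■■■■■■■■■            ┃━━━━━━━━━━━━━━━━━━━━━┓
■■■■■■■■■            ┃                     ┃
■■■■■■■■■            ┃─────────────────────┨
■■■■4■■■■            ┃.0"                 ▲┃
■■■■■■■■■            ┃                    ░┃
■■■■■■■■■            ┃                    ░┃
■■■■■■■■■            ┃ "production"       ░┃
■■■■4■■■■            ┃production"         █┃
■■■■■■■■■            ┃0                   ░┃
■■■■■■■■■            ┃ns = 60             ░┃
                     ┃calhost"            ░┃
                     ┃                    ▼┃


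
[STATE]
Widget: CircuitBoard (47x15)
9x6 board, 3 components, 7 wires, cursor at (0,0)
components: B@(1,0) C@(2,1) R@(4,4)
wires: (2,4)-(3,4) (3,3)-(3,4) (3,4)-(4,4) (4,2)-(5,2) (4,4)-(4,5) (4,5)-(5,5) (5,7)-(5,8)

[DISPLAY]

   0 1 2 3 4 5 6 7 8                           
0  [.]                                         
                                               
1   B                                          
                                               
2       C           ·                          
                    │                          
3               · ─ ·                          
                    │                          
4           ·       R ─ ·                      
            │           │                      
5           ·           ·       · ─ ·          
Cursor: (0,0)                                  
                                               
                                               


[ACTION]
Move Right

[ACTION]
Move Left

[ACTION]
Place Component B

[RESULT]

   0 1 2 3 4 5 6 7 8                           
0  [B]                                         
                                               
1   B                                          
                                               
2       C           ·                          
                    │                          
3               · ─ ·                          
                    │                          
4           ·       R ─ ·                      
            │           │                      
5           ·           ·       · ─ ·          
Cursor: (0,0)                                  
                                               
                                               


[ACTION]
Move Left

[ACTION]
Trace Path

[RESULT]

   0 1 2 3 4 5 6 7 8                           
0  [B]                                         
                                               
1   B                                          
                                               
2       C           ·                          
                    │                          
3               · ─ ·                          
                    │                          
4           ·       R ─ ·                      
            │           │                      
5           ·           ·       · ─ ·          
Cursor: (0,0)  Trace: B (1 nodes)              
                                               
                                               


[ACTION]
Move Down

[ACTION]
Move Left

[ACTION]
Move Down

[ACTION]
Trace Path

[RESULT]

   0 1 2 3 4 5 6 7 8                           
0   B                                          
                                               
1   B                                          
                                               
2  [.]  C           ·                          
                    │                          
3               · ─ ·                          
                    │                          
4           ·       R ─ ·                      
            │           │                      
5           ·           ·       · ─ ·          
Cursor: (2,0)  Trace: No connections           
                                               
                                               


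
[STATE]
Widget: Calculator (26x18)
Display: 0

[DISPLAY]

                         0
┌───┬───┬───┬───┐         
│ 7 │ 8 │ 9 │ ÷ │         
├───┼───┼───┼───┤         
│ 4 │ 5 │ 6 │ × │         
├───┼───┼───┼───┤         
│ 1 │ 2 │ 3 │ - │         
├───┼───┼───┼───┤         
│ 0 │ . │ = │ + │         
├───┼───┼───┼───┤         
│ C │ MC│ MR│ M+│         
└───┴───┴───┴───┘         
                          
                          
                          
                          
                          
                          


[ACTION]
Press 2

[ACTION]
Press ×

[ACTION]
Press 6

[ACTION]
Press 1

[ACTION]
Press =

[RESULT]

                       122
┌───┬───┬───┬───┐         
│ 7 │ 8 │ 9 │ ÷ │         
├───┼───┼───┼───┤         
│ 4 │ 5 │ 6 │ × │         
├───┼───┼───┼───┤         
│ 1 │ 2 │ 3 │ - │         
├───┼───┼───┼───┤         
│ 0 │ . │ = │ + │         
├───┼───┼───┼───┤         
│ C │ MC│ MR│ M+│         
└───┴───┴───┴───┘         
                          
                          
                          
                          
                          
                          


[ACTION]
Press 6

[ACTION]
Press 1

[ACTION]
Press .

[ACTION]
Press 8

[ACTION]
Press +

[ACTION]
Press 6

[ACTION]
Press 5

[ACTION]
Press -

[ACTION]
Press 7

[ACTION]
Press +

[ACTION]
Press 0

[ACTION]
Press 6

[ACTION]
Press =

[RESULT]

                     125.8
┌───┬───┬───┬───┐         
│ 7 │ 8 │ 9 │ ÷ │         
├───┼───┼───┼───┤         
│ 4 │ 5 │ 6 │ × │         
├───┼───┼───┼───┤         
│ 1 │ 2 │ 3 │ - │         
├───┼───┼───┼───┤         
│ 0 │ . │ = │ + │         
├───┼───┼───┼───┤         
│ C │ MC│ MR│ M+│         
└───┴───┴───┴───┘         
                          
                          
                          
                          
                          
                          


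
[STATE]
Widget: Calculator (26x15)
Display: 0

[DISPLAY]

                         0
┌───┬───┬───┬───┐         
│ 7 │ 8 │ 9 │ ÷ │         
├───┼───┼───┼───┤         
│ 4 │ 5 │ 6 │ × │         
├───┼───┼───┼───┤         
│ 1 │ 2 │ 3 │ - │         
├───┼───┼───┼───┤         
│ 0 │ . │ = │ + │         
├───┼───┼───┼───┤         
│ C │ MC│ MR│ M+│         
└───┴───┴───┴───┘         
                          
                          
                          


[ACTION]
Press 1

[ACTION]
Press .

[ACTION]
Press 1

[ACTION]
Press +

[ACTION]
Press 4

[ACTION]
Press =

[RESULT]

                       5.1
┌───┬───┬───┬───┐         
│ 7 │ 8 │ 9 │ ÷ │         
├───┼───┼───┼───┤         
│ 4 │ 5 │ 6 │ × │         
├───┼───┼───┼───┤         
│ 1 │ 2 │ 3 │ - │         
├───┼───┼───┼───┤         
│ 0 │ . │ = │ + │         
├───┼───┼───┼───┤         
│ C │ MC│ MR│ M+│         
└───┴───┴───┴───┘         
                          
                          
                          


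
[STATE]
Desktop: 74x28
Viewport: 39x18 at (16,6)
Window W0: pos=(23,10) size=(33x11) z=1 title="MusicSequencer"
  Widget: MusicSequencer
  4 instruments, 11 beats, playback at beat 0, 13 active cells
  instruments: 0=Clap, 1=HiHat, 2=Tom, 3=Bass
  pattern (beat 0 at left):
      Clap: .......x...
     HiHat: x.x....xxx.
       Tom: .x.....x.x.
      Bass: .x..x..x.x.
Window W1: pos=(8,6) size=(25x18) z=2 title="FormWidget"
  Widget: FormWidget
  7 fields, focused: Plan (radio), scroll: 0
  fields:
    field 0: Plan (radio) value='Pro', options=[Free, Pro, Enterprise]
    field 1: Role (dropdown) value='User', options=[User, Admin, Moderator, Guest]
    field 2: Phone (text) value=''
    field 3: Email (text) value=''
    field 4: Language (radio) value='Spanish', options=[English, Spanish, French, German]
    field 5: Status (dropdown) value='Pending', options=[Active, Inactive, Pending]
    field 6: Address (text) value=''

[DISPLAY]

━━━━━━━━━━━━━━━━┓                      
dget            ┃                      
────────────────┨                      
       ( ) Free ┃                      
       [User  ▼]┃━━━━━━━━━━━━━━━━━━━━━━
:      [       ]┃uencer                
:      [       ]┃──────────────────────
age:   ( ) Engli┃34567890              
s:     [Pendin▼]┃····█···              
ss:    [       ]┃····███·              
                ┃····█·█·              
                ┃·█··█·█·              
                ┃                      
                ┃                      
                ┃━━━━━━━━━━━━━━━━━━━━━━
                ┃                      
                ┃                      
━━━━━━━━━━━━━━━━┛                      


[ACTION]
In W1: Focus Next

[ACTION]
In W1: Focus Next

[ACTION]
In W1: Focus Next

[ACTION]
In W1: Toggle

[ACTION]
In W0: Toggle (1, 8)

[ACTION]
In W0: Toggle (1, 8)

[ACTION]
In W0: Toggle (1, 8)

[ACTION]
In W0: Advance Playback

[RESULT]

━━━━━━━━━━━━━━━━┓                      
dget            ┃                      
────────────────┨                      
       ( ) Free ┃                      
       [User  ▼]┃━━━━━━━━━━━━━━━━━━━━━━
:      [       ]┃uencer                
:      [       ]┃──────────────────────
age:   ( ) Engli┃34567890              
s:     [Pendin▼]┃····█···              
ss:    [       ]┃····█·█·              
                ┃····█·█·              
                ┃·█··█·█·              
                ┃                      
                ┃                      
                ┃━━━━━━━━━━━━━━━━━━━━━━
                ┃                      
                ┃                      
━━━━━━━━━━━━━━━━┛                      


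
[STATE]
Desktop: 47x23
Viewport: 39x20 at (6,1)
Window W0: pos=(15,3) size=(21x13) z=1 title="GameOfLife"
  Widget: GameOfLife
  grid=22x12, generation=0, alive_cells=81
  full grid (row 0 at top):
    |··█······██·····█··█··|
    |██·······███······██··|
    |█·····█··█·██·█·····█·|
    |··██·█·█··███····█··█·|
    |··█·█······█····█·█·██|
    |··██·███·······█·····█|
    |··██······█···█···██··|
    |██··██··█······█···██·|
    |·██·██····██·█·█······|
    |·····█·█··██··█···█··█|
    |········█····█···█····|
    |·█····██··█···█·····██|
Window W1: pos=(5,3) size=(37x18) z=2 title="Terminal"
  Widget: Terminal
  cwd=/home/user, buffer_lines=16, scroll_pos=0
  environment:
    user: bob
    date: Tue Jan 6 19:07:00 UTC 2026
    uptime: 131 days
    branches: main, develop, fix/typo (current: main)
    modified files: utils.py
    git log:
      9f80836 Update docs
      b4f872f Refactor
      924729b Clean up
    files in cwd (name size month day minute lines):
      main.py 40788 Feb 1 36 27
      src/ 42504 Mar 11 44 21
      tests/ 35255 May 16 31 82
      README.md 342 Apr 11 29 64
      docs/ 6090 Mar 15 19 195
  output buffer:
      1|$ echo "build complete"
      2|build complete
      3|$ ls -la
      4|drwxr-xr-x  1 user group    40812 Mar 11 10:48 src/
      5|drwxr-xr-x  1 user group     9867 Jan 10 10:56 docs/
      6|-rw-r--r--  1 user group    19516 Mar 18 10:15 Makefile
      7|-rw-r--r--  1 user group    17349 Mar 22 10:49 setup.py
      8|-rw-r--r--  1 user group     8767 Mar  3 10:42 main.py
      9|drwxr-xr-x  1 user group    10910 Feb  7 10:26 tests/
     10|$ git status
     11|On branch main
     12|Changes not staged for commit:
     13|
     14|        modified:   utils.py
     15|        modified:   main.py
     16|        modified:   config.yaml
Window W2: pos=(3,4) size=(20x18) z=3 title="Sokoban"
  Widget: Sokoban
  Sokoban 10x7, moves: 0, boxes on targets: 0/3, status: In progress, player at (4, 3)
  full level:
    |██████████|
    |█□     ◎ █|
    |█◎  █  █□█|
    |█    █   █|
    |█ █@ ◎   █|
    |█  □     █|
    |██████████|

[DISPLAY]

                                       
                                       
━━━━━━━━━━━━━━━━━━━━━━━━━━━━━━━━━━━┓   
━━━━━━━━━━━━━━━━┓                  ┃   
okoban          ┃──────────────────┨   
────────────────┨plete"            ┃   
████████        ┃                  ┃   
     ◎ █        ┃                  ┃   
  █  █□█        ┃r group    40812 M┃   
   █   █        ┃r group     9867 J┃   
█@ ◎   █        ┃r group    19516 M┃   
 □     █        ┃r group    17349 M┃   
████████        ┃r group     8767 M┃   
ves: 0  0/3     ┃r group    10910 F┃   
                ┃                  ┃   
                ┃                  ┃   
                ┃d for commit:     ┃   
                ┃                  ┃   
                ┃   utils.py       ┃   
                ┃━━━━━━━━━━━━━━━━━━┛   


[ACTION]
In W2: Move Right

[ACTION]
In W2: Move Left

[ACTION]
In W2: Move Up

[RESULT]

                                       
                                       
━━━━━━━━━━━━━━━━━━━━━━━━━━━━━━━━━━━┓   
━━━━━━━━━━━━━━━━┓                  ┃   
okoban          ┃──────────────────┨   
────────────────┨plete"            ┃   
████████        ┃                  ┃   
     ◎ █        ┃                  ┃   
  █  █□█        ┃r group    40812 M┃   
 @ █   █        ┃r group     9867 J┃   
█  ◎   █        ┃r group    19516 M┃   
 □     █        ┃r group    17349 M┃   
████████        ┃r group     8767 M┃   
ves: 3  0/3     ┃r group    10910 F┃   
                ┃                  ┃   
                ┃                  ┃   
                ┃d for commit:     ┃   
                ┃                  ┃   
                ┃   utils.py       ┃   
                ┃━━━━━━━━━━━━━━━━━━┛   


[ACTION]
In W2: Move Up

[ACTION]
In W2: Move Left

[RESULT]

                                       
                                       
━━━━━━━━━━━━━━━━━━━━━━━━━━━━━━━━━━━┓   
━━━━━━━━━━━━━━━━┓                  ┃   
okoban          ┃──────────────────┨   
────────────────┨plete"            ┃   
████████        ┃                  ┃   
     ◎ █        ┃                  ┃   
@ █  █□█        ┃r group    40812 M┃   
   █   █        ┃r group     9867 J┃   
█  ◎   █        ┃r group    19516 M┃   
 □     █        ┃r group    17349 M┃   
████████        ┃r group     8767 M┃   
ves: 5  0/3     ┃r group    10910 F┃   
                ┃                  ┃   
                ┃                  ┃   
                ┃d for commit:     ┃   
                ┃                  ┃   
                ┃   utils.py       ┃   
                ┃━━━━━━━━━━━━━━━━━━┛   
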